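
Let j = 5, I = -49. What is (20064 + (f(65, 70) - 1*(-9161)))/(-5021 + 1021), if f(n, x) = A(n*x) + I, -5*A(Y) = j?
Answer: -1167/160 ≈ -7.2937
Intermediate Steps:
A(Y) = -1 (A(Y) = -⅕*5 = -1)
f(n, x) = -50 (f(n, x) = -1 - 49 = -50)
(20064 + (f(65, 70) - 1*(-9161)))/(-5021 + 1021) = (20064 + (-50 - 1*(-9161)))/(-5021 + 1021) = (20064 + (-50 + 9161))/(-4000) = (20064 + 9111)*(-1/4000) = 29175*(-1/4000) = -1167/160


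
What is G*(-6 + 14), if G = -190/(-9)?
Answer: 1520/9 ≈ 168.89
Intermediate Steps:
G = 190/9 (G = -190*(-⅑) = 190/9 ≈ 21.111)
G*(-6 + 14) = 190*(-6 + 14)/9 = (190/9)*8 = 1520/9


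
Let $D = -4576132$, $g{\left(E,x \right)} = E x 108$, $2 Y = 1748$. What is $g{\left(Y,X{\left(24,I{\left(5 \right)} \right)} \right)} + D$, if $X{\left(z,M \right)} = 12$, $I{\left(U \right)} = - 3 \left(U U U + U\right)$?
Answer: $-3443428$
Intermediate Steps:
$I{\left(U \right)} = - 3 U - 3 U^{3}$ ($I{\left(U \right)} = - 3 \left(U^{2} U + U\right) = - 3 \left(U^{3} + U\right) = - 3 \left(U + U^{3}\right) = - 3 U - 3 U^{3}$)
$Y = 874$ ($Y = \frac{1}{2} \cdot 1748 = 874$)
$g{\left(E,x \right)} = 108 E x$ ($g{\left(E,x \right)} = E 108 x = 108 E x$)
$g{\left(Y,X{\left(24,I{\left(5 \right)} \right)} \right)} + D = 108 \cdot 874 \cdot 12 - 4576132 = 1132704 - 4576132 = -3443428$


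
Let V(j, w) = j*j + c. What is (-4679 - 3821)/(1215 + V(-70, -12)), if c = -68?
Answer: -8500/6047 ≈ -1.4057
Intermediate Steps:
V(j, w) = -68 + j**2 (V(j, w) = j*j - 68 = j**2 - 68 = -68 + j**2)
(-4679 - 3821)/(1215 + V(-70, -12)) = (-4679 - 3821)/(1215 + (-68 + (-70)**2)) = -8500/(1215 + (-68 + 4900)) = -8500/(1215 + 4832) = -8500/6047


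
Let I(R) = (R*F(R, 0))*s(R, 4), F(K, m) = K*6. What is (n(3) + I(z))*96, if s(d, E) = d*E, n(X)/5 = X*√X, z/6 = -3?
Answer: -13436928 + 1440*√3 ≈ -1.3434e+7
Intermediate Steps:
z = -18 (z = 6*(-3) = -18)
n(X) = 5*X^(3/2) (n(X) = 5*(X*√X) = 5*X^(3/2))
s(d, E) = E*d
F(K, m) = 6*K
I(R) = 24*R³ (I(R) = (R*(6*R))*(4*R) = (6*R²)*(4*R) = 24*R³)
(n(3) + I(z))*96 = (5*3^(3/2) + 24*(-18)³)*96 = (5*(3*√3) + 24*(-5832))*96 = (15*√3 - 139968)*96 = (-139968 + 15*√3)*96 = -13436928 + 1440*√3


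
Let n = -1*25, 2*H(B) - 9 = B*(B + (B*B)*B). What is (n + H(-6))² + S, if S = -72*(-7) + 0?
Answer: 1668697/4 ≈ 4.1717e+5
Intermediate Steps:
H(B) = 9/2 + B*(B + B³)/2 (H(B) = 9/2 + (B*(B + (B*B)*B))/2 = 9/2 + (B*(B + B²*B))/2 = 9/2 + (B*(B + B³))/2 = 9/2 + B*(B + B³)/2)
n = -25
S = 504 (S = 504 + 0 = 504)
(n + H(-6))² + S = (-25 + (9/2 + (½)*(-6)² + (½)*(-6)⁴))² + 504 = (-25 + (9/2 + (½)*36 + (½)*1296))² + 504 = (-25 + (9/2 + 18 + 648))² + 504 = (-25 + 1341/2)² + 504 = (1291/2)² + 504 = 1666681/4 + 504 = 1668697/4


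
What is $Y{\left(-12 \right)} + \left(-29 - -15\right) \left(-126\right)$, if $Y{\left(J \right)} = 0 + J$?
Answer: $1752$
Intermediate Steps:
$Y{\left(J \right)} = J$
$Y{\left(-12 \right)} + \left(-29 - -15\right) \left(-126\right) = -12 + \left(-29 - -15\right) \left(-126\right) = -12 + \left(-29 + 15\right) \left(-126\right) = -12 - -1764 = -12 + 1764 = 1752$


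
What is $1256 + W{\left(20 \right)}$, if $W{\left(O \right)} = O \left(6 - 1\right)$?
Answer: $1356$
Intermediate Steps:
$W{\left(O \right)} = 5 O$ ($W{\left(O \right)} = O 5 = 5 O$)
$1256 + W{\left(20 \right)} = 1256 + 5 \cdot 20 = 1256 + 100 = 1356$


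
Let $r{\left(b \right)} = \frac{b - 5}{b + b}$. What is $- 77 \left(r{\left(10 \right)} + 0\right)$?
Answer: $- \frac{77}{4} \approx -19.25$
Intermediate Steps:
$r{\left(b \right)} = \frac{-5 + b}{2 b}$
$- 77 \left(r{\left(10 \right)} + 0\right) = - 77 \left(\frac{-5 + 10}{2 \cdot 10} + 0\right) = - 77 \left(\frac{1}{2} \cdot \frac{1}{10} \cdot 5 + 0\right) = - 77 \left(\frac{1}{4} + 0\right) = \left(-77\right) \frac{1}{4} = - \frac{77}{4}$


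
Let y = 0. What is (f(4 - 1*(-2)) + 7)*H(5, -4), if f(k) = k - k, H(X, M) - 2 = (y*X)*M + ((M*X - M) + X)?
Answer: -63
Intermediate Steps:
H(X, M) = 2 + X - M + M*X (H(X, M) = 2 + ((0*X)*M + ((M*X - M) + X)) = 2 + (0*M + ((-M + M*X) + X)) = 2 + (0 + (X - M + M*X)) = 2 + (X - M + M*X) = 2 + X - M + M*X)
f(k) = 0
(f(4 - 1*(-2)) + 7)*H(5, -4) = (0 + 7)*(2 + 5 - 1*(-4) - 4*5) = 7*(2 + 5 + 4 - 20) = 7*(-9) = -63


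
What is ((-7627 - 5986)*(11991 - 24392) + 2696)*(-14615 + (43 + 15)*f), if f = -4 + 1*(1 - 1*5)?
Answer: -2545599218211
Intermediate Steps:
f = -8 (f = -4 + 1*(1 - 5) = -4 + 1*(-4) = -4 - 4 = -8)
((-7627 - 5986)*(11991 - 24392) + 2696)*(-14615 + (43 + 15)*f) = ((-7627 - 5986)*(11991 - 24392) + 2696)*(-14615 + (43 + 15)*(-8)) = (-13613*(-12401) + 2696)*(-14615 + 58*(-8)) = (168814813 + 2696)*(-14615 - 464) = 168817509*(-15079) = -2545599218211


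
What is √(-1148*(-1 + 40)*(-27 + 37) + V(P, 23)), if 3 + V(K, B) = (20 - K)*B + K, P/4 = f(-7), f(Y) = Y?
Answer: I*√446647 ≈ 668.32*I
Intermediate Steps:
P = -28 (P = 4*(-7) = -28)
V(K, B) = -3 + K + B*(20 - K) (V(K, B) = -3 + ((20 - K)*B + K) = -3 + (B*(20 - K) + K) = -3 + (K + B*(20 - K)) = -3 + K + B*(20 - K))
√(-1148*(-1 + 40)*(-27 + 37) + V(P, 23)) = √(-1148*(-1 + 40)*(-27 + 37) + (-3 - 28 + 20*23 - 1*23*(-28))) = √(-44772*10 + (-3 - 28 + 460 + 644)) = √(-1148*390 + 1073) = √(-447720 + 1073) = √(-446647) = I*√446647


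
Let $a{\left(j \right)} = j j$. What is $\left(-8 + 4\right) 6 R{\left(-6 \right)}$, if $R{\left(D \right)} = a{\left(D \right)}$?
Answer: $-864$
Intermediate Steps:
$a{\left(j \right)} = j^{2}$
$R{\left(D \right)} = D^{2}$
$\left(-8 + 4\right) 6 R{\left(-6 \right)} = \left(-8 + 4\right) 6 \left(-6\right)^{2} = \left(-4\right) 6 \cdot 36 = \left(-24\right) 36 = -864$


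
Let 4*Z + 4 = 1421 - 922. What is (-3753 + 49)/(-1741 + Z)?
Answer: 14816/6469 ≈ 2.2903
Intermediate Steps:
Z = 495/4 (Z = -1 + (1421 - 922)/4 = -1 + (¼)*499 = -1 + 499/4 = 495/4 ≈ 123.75)
(-3753 + 49)/(-1741 + Z) = (-3753 + 49)/(-1741 + 495/4) = -3704/(-6469/4) = -3704*(-4/6469) = 14816/6469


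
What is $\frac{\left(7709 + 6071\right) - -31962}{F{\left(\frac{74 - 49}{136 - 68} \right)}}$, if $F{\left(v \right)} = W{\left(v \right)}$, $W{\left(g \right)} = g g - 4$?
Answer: $- \frac{211511008}{17871} \approx -11835.0$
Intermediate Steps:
$W{\left(g \right)} = -4 + g^{2}$ ($W{\left(g \right)} = g^{2} - 4 = -4 + g^{2}$)
$F{\left(v \right)} = -4 + v^{2}$
$\frac{\left(7709 + 6071\right) - -31962}{F{\left(\frac{74 - 49}{136 - 68} \right)}} = \frac{\left(7709 + 6071\right) - -31962}{-4 + \left(\frac{74 - 49}{136 - 68}\right)^{2}} = \frac{13780 + 31962}{-4 + \left(\frac{25}{68}\right)^{2}} = \frac{45742}{-4 + \left(25 \cdot \frac{1}{68}\right)^{2}} = \frac{45742}{-4 + \left(\frac{25}{68}\right)^{2}} = \frac{45742}{-4 + \frac{625}{4624}} = \frac{45742}{- \frac{17871}{4624}} = 45742 \left(- \frac{4624}{17871}\right) = - \frac{211511008}{17871}$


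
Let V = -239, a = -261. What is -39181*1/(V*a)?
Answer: -39181/62379 ≈ -0.62811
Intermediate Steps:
-39181*1/(V*a) = -39181/((-261*(-239))) = -39181/62379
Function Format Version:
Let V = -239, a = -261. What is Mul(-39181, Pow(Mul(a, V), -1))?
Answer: Rational(-39181, 62379) ≈ -0.62811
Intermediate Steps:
Mul(-39181, Pow(Mul(a, V), -1)) = Mul(-39181, Pow(Mul(-261, -239), -1)) = Mul(-39181, Pow(62379, -1)) = Mul(-39181, Rational(1, 62379)) = Rational(-39181, 62379)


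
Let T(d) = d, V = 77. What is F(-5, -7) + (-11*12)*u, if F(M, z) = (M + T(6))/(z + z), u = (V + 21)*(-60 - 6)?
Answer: 11952863/14 ≈ 8.5378e+5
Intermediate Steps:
u = -6468 (u = (77 + 21)*(-60 - 6) = 98*(-66) = -6468)
F(M, z) = (6 + M)/(2*z) (F(M, z) = (M + 6)/(z + z) = (6 + M)/((2*z)) = (6 + M)*(1/(2*z)) = (6 + M)/(2*z))
F(-5, -7) + (-11*12)*u = (½)*(6 - 5)/(-7) - 11*12*(-6468) = (½)*(-⅐)*1 - 132*(-6468) = -1/14 + 853776 = 11952863/14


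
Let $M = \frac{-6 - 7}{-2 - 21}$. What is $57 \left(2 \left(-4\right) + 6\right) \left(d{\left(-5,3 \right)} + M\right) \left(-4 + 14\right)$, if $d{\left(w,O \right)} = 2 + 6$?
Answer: $- \frac{224580}{23} \approx -9764.3$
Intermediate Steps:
$d{\left(w,O \right)} = 8$
$M = \frac{13}{23}$ ($M = - \frac{13}{-23} = \left(-13\right) \left(- \frac{1}{23}\right) = \frac{13}{23} \approx 0.56522$)
$57 \left(2 \left(-4\right) + 6\right) \left(d{\left(-5,3 \right)} + M\right) \left(-4 + 14\right) = 57 \left(2 \left(-4\right) + 6\right) \left(8 + \frac{13}{23}\right) \left(-4 + 14\right) = 57 \left(-8 + 6\right) \frac{197}{23} \cdot 10 = 57 \left(-2\right) \frac{1970}{23} = \left(-114\right) \frac{1970}{23} = - \frac{224580}{23}$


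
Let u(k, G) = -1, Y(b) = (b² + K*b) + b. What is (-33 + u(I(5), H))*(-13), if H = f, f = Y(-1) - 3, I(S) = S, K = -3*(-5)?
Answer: 442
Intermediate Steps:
K = 15
Y(b) = b² + 16*b (Y(b) = (b² + 15*b) + b = b² + 16*b)
f = -18 (f = -(16 - 1) - 3 = -1*15 - 3 = -15 - 3 = -18)
H = -18
(-33 + u(I(5), H))*(-13) = (-33 - 1)*(-13) = -34*(-13) = 442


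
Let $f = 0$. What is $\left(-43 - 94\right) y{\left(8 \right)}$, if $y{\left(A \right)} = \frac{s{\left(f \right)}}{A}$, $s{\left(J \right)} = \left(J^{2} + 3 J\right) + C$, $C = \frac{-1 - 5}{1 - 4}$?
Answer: $- \frac{137}{4} \approx -34.25$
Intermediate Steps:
$C = 2$ ($C = - \frac{6}{-3} = \left(-6\right) \left(- \frac{1}{3}\right) = 2$)
$s{\left(J \right)} = 2 + J^{2} + 3 J$ ($s{\left(J \right)} = \left(J^{2} + 3 J\right) + 2 = 2 + J^{2} + 3 J$)
$y{\left(A \right)} = \frac{2}{A}$ ($y{\left(A \right)} = \frac{2 + 0^{2} + 3 \cdot 0}{A} = \frac{2 + 0 + 0}{A} = \frac{2}{A}$)
$\left(-43 - 94\right) y{\left(8 \right)} = \left(-43 - 94\right) \frac{2}{8} = - 137 \cdot 2 \cdot \frac{1}{8} = \left(-137\right) \frac{1}{4} = - \frac{137}{4}$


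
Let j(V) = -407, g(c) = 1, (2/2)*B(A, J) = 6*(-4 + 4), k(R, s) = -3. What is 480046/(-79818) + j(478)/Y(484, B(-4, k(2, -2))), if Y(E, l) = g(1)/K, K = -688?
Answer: 11174918521/39909 ≈ 2.8001e+5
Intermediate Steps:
B(A, J) = 0 (B(A, J) = 6*(-4 + 4) = 6*0 = 0)
Y(E, l) = -1/688 (Y(E, l) = 1/(-688) = 1*(-1/688) = -1/688)
480046/(-79818) + j(478)/Y(484, B(-4, k(2, -2))) = 480046/(-79818) - 407/(-1/688) = 480046*(-1/79818) - 407*(-688) = -240023/39909 + 280016 = 11174918521/39909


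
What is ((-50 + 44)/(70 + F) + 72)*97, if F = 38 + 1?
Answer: 760674/109 ≈ 6978.7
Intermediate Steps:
F = 39
((-50 + 44)/(70 + F) + 72)*97 = ((-50 + 44)/(70 + 39) + 72)*97 = (-6/109 + 72)*97 = (7842/109)*97 = 760674/109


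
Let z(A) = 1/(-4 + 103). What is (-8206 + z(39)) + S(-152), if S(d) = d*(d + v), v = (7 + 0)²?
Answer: 737551/99 ≈ 7450.0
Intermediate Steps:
v = 49 (v = 7² = 49)
z(A) = 1/99
S(d) = d*(49 + d) (S(d) = d*(d + 49) = d*(49 + d))
(-8206 + z(39)) + S(-152) = (-8206 + 1/99) - 152*(49 - 152) = -812393/99 - 152*(-103) = -812393/99 + 15656 = 737551/99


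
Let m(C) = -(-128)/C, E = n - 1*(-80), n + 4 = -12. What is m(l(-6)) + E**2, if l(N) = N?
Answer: 12224/3 ≈ 4074.7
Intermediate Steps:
n = -16 (n = -4 - 12 = -16)
E = 64 (E = -16 - 1*(-80) = -16 + 80 = 64)
m(C) = 128/C
m(l(-6)) + E**2 = 128/(-6) + 64**2 = 128*(-1/6) + 4096 = -64/3 + 4096 = 12224/3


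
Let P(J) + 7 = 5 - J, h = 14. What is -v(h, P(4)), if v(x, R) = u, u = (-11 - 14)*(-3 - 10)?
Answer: -325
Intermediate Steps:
P(J) = -2 - J (P(J) = -7 + (5 - J) = -2 - J)
u = 325 (u = -25*(-13) = 325)
v(x, R) = 325
-v(h, P(4)) = -1*325 = -325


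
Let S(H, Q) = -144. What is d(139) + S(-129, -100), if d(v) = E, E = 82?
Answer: -62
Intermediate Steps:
d(v) = 82
d(139) + S(-129, -100) = 82 - 144 = -62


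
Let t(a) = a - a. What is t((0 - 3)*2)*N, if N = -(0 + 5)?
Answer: 0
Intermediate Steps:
t(a) = 0
N = -5 (N = -1*5 = -5)
t((0 - 3)*2)*N = 0*(-5) = 0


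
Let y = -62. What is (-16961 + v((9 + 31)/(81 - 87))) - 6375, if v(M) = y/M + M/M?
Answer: -233257/10 ≈ -23326.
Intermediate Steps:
v(M) = 1 - 62/M (v(M) = -62/M + M/M = -62/M + 1 = 1 - 62/M)
(-16961 + v((9 + 31)/(81 - 87))) - 6375 = (-16961 + (-62 + (9 + 31)/(81 - 87))/(((9 + 31)/(81 - 87)))) - 6375 = (-16961 + (-62 + 40/(-6))/((40/(-6)))) - 6375 = (-16961 + (-62 + 40*(-⅙))/((40*(-⅙)))) - 6375 = (-16961 + (-62 - 20/3)/(-20/3)) - 6375 = (-16961 - 3/20*(-206/3)) - 6375 = (-16961 + 103/10) - 6375 = -169507/10 - 6375 = -233257/10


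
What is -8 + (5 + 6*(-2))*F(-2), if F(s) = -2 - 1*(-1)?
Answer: -1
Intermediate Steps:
F(s) = -1 (F(s) = -2 + 1 = -1)
-8 + (5 + 6*(-2))*F(-2) = -8 + (5 + 6*(-2))*(-1) = -8 + (5 - 12)*(-1) = -8 - 7*(-1) = -8 + 7 = -1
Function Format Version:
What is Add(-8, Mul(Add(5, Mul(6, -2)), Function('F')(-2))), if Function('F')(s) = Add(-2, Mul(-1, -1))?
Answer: -1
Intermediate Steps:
Function('F')(s) = -1 (Function('F')(s) = Add(-2, 1) = -1)
Add(-8, Mul(Add(5, Mul(6, -2)), Function('F')(-2))) = Add(-8, Mul(Add(5, Mul(6, -2)), -1)) = Add(-8, Mul(Add(5, -12), -1)) = Add(-8, Mul(-7, -1)) = Add(-8, 7) = -1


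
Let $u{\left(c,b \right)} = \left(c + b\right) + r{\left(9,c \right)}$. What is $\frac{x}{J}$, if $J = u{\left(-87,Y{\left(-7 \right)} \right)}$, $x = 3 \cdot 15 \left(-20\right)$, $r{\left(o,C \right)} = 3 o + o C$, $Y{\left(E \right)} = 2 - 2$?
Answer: $\frac{300}{281} \approx 1.0676$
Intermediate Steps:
$Y{\left(E \right)} = 0$
$r{\left(o,C \right)} = 3 o + C o$
$u{\left(c,b \right)} = 27 + b + 10 c$ ($u{\left(c,b \right)} = \left(c + b\right) + 9 \left(3 + c\right) = \left(b + c\right) + \left(27 + 9 c\right) = 27 + b + 10 c$)
$x = -900$ ($x = 45 \left(-20\right) = -900$)
$J = -843$ ($J = 27 + 0 + 10 \left(-87\right) = 27 + 0 - 870 = -843$)
$\frac{x}{J} = - \frac{900}{-843} = \left(-900\right) \left(- \frac{1}{843}\right) = \frac{300}{281}$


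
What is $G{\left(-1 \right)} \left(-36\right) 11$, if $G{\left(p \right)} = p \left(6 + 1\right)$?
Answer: $2772$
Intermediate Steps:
$G{\left(p \right)} = 7 p$ ($G{\left(p \right)} = p 7 = 7 p$)
$G{\left(-1 \right)} \left(-36\right) 11 = 7 \left(-1\right) \left(-36\right) 11 = \left(-7\right) \left(-36\right) 11 = 252 \cdot 11 = 2772$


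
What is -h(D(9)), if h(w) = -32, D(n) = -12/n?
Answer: 32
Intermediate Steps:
-h(D(9)) = -1*(-32) = 32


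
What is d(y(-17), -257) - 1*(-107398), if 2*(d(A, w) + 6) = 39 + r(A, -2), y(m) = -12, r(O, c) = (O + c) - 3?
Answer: 107403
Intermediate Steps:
r(O, c) = -3 + O + c
d(A, w) = 11 + A/2 (d(A, w) = -6 + (39 + (-3 + A - 2))/2 = -6 + (39 + (-5 + A))/2 = -6 + (34 + A)/2 = -6 + (17 + A/2) = 11 + A/2)
d(y(-17), -257) - 1*(-107398) = (11 + (1/2)*(-12)) - 1*(-107398) = (11 - 6) + 107398 = 5 + 107398 = 107403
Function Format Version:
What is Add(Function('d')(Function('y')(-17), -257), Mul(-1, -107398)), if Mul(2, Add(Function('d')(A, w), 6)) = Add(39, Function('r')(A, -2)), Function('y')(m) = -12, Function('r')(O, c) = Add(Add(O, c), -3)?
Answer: 107403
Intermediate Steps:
Function('r')(O, c) = Add(-3, O, c)
Function('d')(A, w) = Add(11, Mul(Rational(1, 2), A)) (Function('d')(A, w) = Add(-6, Mul(Rational(1, 2), Add(39, Add(-3, A, -2)))) = Add(-6, Mul(Rational(1, 2), Add(39, Add(-5, A)))) = Add(-6, Mul(Rational(1, 2), Add(34, A))) = Add(-6, Add(17, Mul(Rational(1, 2), A))) = Add(11, Mul(Rational(1, 2), A)))
Add(Function('d')(Function('y')(-17), -257), Mul(-1, -107398)) = Add(Add(11, Mul(Rational(1, 2), -12)), Mul(-1, -107398)) = Add(Add(11, -6), 107398) = Add(5, 107398) = 107403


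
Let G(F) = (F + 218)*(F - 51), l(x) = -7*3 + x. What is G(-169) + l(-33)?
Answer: -10834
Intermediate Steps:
l(x) = -21 + x
G(F) = (-51 + F)*(218 + F) (G(F) = (218 + F)*(-51 + F) = (-51 + F)*(218 + F))
G(-169) + l(-33) = (-11118 + (-169)² + 167*(-169)) + (-21 - 33) = (-11118 + 28561 - 28223) - 54 = -10780 - 54 = -10834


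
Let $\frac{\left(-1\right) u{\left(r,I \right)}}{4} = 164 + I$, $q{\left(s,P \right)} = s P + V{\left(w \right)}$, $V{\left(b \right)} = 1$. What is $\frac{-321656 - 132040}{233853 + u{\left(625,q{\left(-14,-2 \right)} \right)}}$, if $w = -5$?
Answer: $- \frac{453696}{233081} \approx -1.9465$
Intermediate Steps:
$q{\left(s,P \right)} = 1 + P s$ ($q{\left(s,P \right)} = s P + 1 = P s + 1 = 1 + P s$)
$u{\left(r,I \right)} = -656 - 4 I$ ($u{\left(r,I \right)} = - 4 \left(164 + I\right) = -656 - 4 I$)
$\frac{-321656 - 132040}{233853 + u{\left(625,q{\left(-14,-2 \right)} \right)}} = \frac{-321656 - 132040}{233853 - \left(656 + 4 \left(1 - -28\right)\right)} = - \frac{453696}{233853 - \left(656 + 4 \left(1 + 28\right)\right)} = - \frac{453696}{233853 - 772} = - \frac{453696}{233081}$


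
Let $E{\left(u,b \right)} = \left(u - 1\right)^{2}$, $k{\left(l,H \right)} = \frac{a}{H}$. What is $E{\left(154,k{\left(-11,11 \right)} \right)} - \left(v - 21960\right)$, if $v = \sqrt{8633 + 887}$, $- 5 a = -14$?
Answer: $45369 - 4 \sqrt{595} \approx 45271.0$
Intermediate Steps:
$a = \frac{14}{5}$ ($a = \left(- \frac{1}{5}\right) \left(-14\right) = \frac{14}{5} \approx 2.8$)
$k{\left(l,H \right)} = \frac{14}{5 H}$
$v = 4 \sqrt{595}$ ($v = \sqrt{9520} = 4 \sqrt{595} \approx 97.57$)
$E{\left(u,b \right)} = \left(-1 + u\right)^{2}$
$E{\left(154,k{\left(-11,11 \right)} \right)} - \left(v - 21960\right) = \left(-1 + 154\right)^{2} - \left(4 \sqrt{595} - 21960\right) = 153^{2} - \left(-21960 + 4 \sqrt{595}\right) = 23409 + \left(21960 - 4 \sqrt{595}\right) = 45369 - 4 \sqrt{595}$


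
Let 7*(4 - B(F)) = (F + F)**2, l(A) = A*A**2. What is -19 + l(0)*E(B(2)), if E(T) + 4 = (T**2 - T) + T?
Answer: -19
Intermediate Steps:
l(A) = A**3
B(F) = 4 - 4*F**2/7 (B(F) = 4 - (F + F)**2/7 = 4 - 4*F**2/7)
E(T) = -4 + T**2 (E(T) = -4 + ((T**2 - T) + T) = -4 + T**2)
-19 + l(0)*E(B(2)) = -19 + 0**3*(-4 + (4 - 4/7*2**2)**2) = -19 + 0*(-4 + (4 - 4/7*4)**2) = -19 + 0*(-4 + (4 - 16/7)**2) = -19 + 0*(-4 + (12/7)**2) = -19 + 0*(-4 + 144/49) = -19 + 0*(-52/49) = -19 + 0 = -19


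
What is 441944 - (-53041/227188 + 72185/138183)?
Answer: 13874168469280099/31393519404 ≈ 4.4194e+5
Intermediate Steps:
441944 - (-53041/227188 + 72185/138183) = 441944 - 1*9070201277/31393519404 = 441944 - 9070201277/31393519404 = 13874168469280099/31393519404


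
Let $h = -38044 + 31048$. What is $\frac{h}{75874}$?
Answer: $- \frac{3498}{37937} \approx -0.092206$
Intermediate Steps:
$h = -6996$
$\frac{h}{75874} = - \frac{6996}{75874} = \left(-6996\right) \frac{1}{75874} = - \frac{3498}{37937}$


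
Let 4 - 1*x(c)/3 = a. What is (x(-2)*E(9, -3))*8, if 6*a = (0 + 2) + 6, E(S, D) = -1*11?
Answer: -704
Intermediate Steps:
E(S, D) = -11
a = 4/3 (a = ((0 + 2) + 6)/6 = (2 + 6)/6 = (⅙)*8 = 4/3 ≈ 1.3333)
x(c) = 8 (x(c) = 12 - 3*4/3 = 12 - 4 = 8)
(x(-2)*E(9, -3))*8 = (8*(-11))*8 = -88*8 = -704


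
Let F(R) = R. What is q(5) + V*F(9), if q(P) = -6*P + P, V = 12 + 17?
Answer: 236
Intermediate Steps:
V = 29
q(P) = -5*P
q(5) + V*F(9) = -5*5 + 29*9 = -25 + 261 = 236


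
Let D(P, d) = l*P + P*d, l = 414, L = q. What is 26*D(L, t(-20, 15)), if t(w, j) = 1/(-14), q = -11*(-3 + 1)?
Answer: 1657370/7 ≈ 2.3677e+5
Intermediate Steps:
q = 22 (q = -11*(-2) = 22)
L = 22
t(w, j) = -1/14
D(P, d) = 414*P + P*d
26*D(L, t(-20, 15)) = 26*(22*(414 - 1/14)) = 26*(22*(5795/14)) = 26*(63745/7) = 1657370/7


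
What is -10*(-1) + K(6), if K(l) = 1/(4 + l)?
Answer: 101/10 ≈ 10.100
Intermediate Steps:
-10*(-1) + K(6) = -10*(-1) + 1/(4 + 6) = 10 + 1/10 = 10 + ⅒ = 101/10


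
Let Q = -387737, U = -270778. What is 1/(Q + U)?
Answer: -1/658515 ≈ -1.5186e-6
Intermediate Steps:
1/(Q + U) = 1/(-387737 - 270778) = 1/(-658515) = -1/658515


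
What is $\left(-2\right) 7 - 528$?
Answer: $-542$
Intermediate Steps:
$\left(-2\right) 7 - 528 = -14 - 528 = -542$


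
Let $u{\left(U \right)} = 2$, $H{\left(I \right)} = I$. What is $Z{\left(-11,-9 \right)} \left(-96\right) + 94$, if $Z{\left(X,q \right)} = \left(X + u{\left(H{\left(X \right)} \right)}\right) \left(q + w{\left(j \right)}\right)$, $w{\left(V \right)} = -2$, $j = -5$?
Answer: $-9410$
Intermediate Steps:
$Z{\left(X,q \right)} = \left(-2 + q\right) \left(2 + X\right)$ ($Z{\left(X,q \right)} = \left(X + 2\right) \left(q - 2\right) = \left(2 + X\right) \left(-2 + q\right) = \left(-2 + q\right) \left(2 + X\right)$)
$Z{\left(-11,-9 \right)} \left(-96\right) + 94 = \left(-4 - -22 + 2 \left(-9\right) - -99\right) \left(-96\right) + 94 = \left(-4 + 22 - 18 + 99\right) \left(-96\right) + 94 = 99 \left(-96\right) + 94 = -9504 + 94 = -9410$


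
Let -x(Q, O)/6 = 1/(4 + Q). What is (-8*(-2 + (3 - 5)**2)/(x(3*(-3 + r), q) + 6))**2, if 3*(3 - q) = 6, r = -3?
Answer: 12544/2025 ≈ 6.1946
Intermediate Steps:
q = 1 (q = 3 - 1/3*6 = 3 - 2 = 1)
x(Q, O) = -6/(4 + Q)
(-8*(-2 + (3 - 5)**2)/(x(3*(-3 + r), q) + 6))**2 = (-8*(-2 + (3 - 5)**2)/(-6/(4 + 3*(-3 - 3)) + 6))**2 = (-8*(-2 + (-2)**2)/(-6/(4 + 3*(-6)) + 6))**2 = (-8*(-2 + 4)/(-6/(4 - 18) + 6))**2 = (-16/(-6/(-14) + 6))**2 = (-16/(-6*(-1/14) + 6))**2 = (-16/(3/7 + 6))**2 = (-16/45/7)**2 = (-16*7/45)**2 = (-8*14/45)**2 = (-112/45)**2 = 12544/2025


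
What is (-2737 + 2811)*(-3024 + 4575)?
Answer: 114774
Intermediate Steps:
(-2737 + 2811)*(-3024 + 4575) = 74*1551 = 114774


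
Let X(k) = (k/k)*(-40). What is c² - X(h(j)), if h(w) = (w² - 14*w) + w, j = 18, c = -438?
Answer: 191884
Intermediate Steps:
h(w) = w² - 13*w
X(k) = -40 (X(k) = 1*(-40) = -40)
c² - X(h(j)) = (-438)² - 1*(-40) = 191844 + 40 = 191884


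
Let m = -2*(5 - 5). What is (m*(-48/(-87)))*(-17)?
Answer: 0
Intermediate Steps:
m = 0 (m = -2*0 = 0)
(m*(-48/(-87)))*(-17) = (0*(-48/(-87)))*(-17) = (0*(-48*(-1/87)))*(-17) = (0*(16/29))*(-17) = 0*(-17) = 0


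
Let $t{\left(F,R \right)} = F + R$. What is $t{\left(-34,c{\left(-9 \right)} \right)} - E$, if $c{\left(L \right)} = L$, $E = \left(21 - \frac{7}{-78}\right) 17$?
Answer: $- \frac{31319}{78} \approx -401.53$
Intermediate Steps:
$E = \frac{27965}{78}$ ($E = \left(21 - - \frac{7}{78}\right) 17 = \left(21 + \frac{7}{78}\right) 17 = \frac{1645}{78} \cdot 17 = \frac{27965}{78} \approx 358.53$)
$t{\left(-34,c{\left(-9 \right)} \right)} - E = \left(-34 - 9\right) - \frac{27965}{78} = -43 - \frac{27965}{78} = - \frac{31319}{78}$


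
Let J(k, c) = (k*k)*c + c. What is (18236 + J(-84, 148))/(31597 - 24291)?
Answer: 40872/281 ≈ 145.45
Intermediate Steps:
J(k, c) = c + c*k² (J(k, c) = k²*c + c = c*k² + c = c + c*k²)
(18236 + J(-84, 148))/(31597 - 24291) = (18236 + 148*(1 + (-84)²))/(31597 - 24291) = (18236 + 148*(1 + 7056))/7306 = (18236 + 148*7057)*(1/7306) = (18236 + 1044436)*(1/7306) = 1062672*(1/7306) = 40872/281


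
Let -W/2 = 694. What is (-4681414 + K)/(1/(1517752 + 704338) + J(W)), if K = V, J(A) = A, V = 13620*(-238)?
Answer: 17605561295660/3084260919 ≈ 5708.2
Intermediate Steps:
V = -3241560
W = -1388 (W = -2*694 = -1388)
K = -3241560
(-4681414 + K)/(1/(1517752 + 704338) + J(W)) = (-4681414 - 3241560)/(1/(1517752 + 704338) - 1388) = -7922974/(1/2222090 - 1388) = -7922974/(-3084260919/2222090) = -7922974*(-2222090/3084260919) = 17605561295660/3084260919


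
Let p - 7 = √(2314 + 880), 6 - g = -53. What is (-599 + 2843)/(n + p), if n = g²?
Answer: 3913536/6081475 - 1122*√3194/6081475 ≈ 0.63309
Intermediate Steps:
g = 59 (g = 6 - 1*(-53) = 6 + 53 = 59)
n = 3481 (n = 59² = 3481)
p = 7 + √3194 (p = 7 + √(2314 + 880) = 7 + √3194 ≈ 63.516)
(-599 + 2843)/(n + p) = (-599 + 2843)/(3481 + (7 + √3194)) = 2244/(3488 + √3194)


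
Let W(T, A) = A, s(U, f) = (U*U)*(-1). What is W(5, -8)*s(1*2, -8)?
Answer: 32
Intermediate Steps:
s(U, f) = -U**2 (s(U, f) = U**2*(-1) = -U**2)
W(5, -8)*s(1*2, -8) = -(-8)*(1*2)**2 = -(-8)*2**2 = -(-8)*4 = -8*(-4) = 32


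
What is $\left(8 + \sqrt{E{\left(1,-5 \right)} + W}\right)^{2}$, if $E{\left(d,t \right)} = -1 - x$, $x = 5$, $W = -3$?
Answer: $55 + 48 i \approx 55.0 + 48.0 i$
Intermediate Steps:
$E{\left(d,t \right)} = -6$ ($E{\left(d,t \right)} = -1 - 5 = -6$)
$\left(8 + \sqrt{E{\left(1,-5 \right)} + W}\right)^{2} = \left(8 + \sqrt{-6 - 3}\right)^{2} = \left(8 + \sqrt{-9}\right)^{2} = \left(8 + 3 i\right)^{2}$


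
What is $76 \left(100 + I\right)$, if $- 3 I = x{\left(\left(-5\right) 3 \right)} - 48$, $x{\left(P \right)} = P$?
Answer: $9196$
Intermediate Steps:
$I = 21$ ($I = - \frac{\left(-5\right) 3 - 48}{3} = - \frac{-15 - 48}{3} = \left(- \frac{1}{3}\right) \left(-63\right) = 21$)
$76 \left(100 + I\right) = 76 \left(100 + 21\right) = 76 \cdot 121 = 9196$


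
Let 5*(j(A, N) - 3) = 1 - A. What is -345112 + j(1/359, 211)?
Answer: -619470297/1795 ≈ -3.4511e+5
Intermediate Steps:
j(A, N) = 16/5 - A/5 (j(A, N) = 3 + (1 - A)/5 = 3 + (⅕ - A/5) = 16/5 - A/5)
-345112 + j(1/359, 211) = -345112 + (16/5 - ⅕/359) = -345112 + (16/5 - ⅕*1/359) = -345112 + (16/5 - 1/1795) = -345112 + 5743/1795 = -619470297/1795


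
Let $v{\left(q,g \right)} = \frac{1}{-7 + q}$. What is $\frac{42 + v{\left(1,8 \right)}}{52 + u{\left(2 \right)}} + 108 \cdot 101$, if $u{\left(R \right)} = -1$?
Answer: $\frac{3338099}{306} \approx 10909.0$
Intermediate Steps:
$\frac{42 + v{\left(1,8 \right)}}{52 + u{\left(2 \right)}} + 108 \cdot 101 = \frac{42 + \frac{1}{-7 + 1}}{52 - 1} + 108 \cdot 101 = \frac{42 + \frac{1}{-6}}{51} + 10908 = \left(42 - \frac{1}{6}\right) \frac{1}{51} + 10908 = \frac{251}{6} \cdot \frac{1}{51} + 10908 = \frac{251}{306} + 10908 = \frac{3338099}{306}$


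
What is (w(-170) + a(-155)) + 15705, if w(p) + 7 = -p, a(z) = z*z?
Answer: 39893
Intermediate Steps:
a(z) = z**2
w(p) = -7 - p
(w(-170) + a(-155)) + 15705 = ((-7 - 1*(-170)) + (-155)**2) + 15705 = ((-7 + 170) + 24025) + 15705 = (163 + 24025) + 15705 = 24188 + 15705 = 39893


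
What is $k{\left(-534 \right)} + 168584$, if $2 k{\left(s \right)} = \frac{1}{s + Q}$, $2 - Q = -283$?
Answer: $\frac{83954831}{498} \approx 1.6858 \cdot 10^{5}$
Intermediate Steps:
$Q = 285$ ($Q = 2 - -283 = 2 + 283 = 285$)
$k{\left(s \right)} = \frac{1}{2 \left(285 + s\right)}$ ($k{\left(s \right)} = \frac{1}{2 \left(s + 285\right)} = \frac{1}{2 \left(285 + s\right)}$)
$k{\left(-534 \right)} + 168584 = \frac{1}{2 \left(285 - 534\right)} + 168584 = \frac{1}{2 \left(-249\right)} + 168584 = \frac{1}{2} \left(- \frac{1}{249}\right) + 168584 = - \frac{1}{498} + 168584 = \frac{83954831}{498}$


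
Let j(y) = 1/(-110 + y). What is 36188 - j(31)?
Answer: 2858853/79 ≈ 36188.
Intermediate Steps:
36188 - j(31) = 36188 - 1/(-110 + 31) = 36188 - 1/(-79) = 36188 - 1*(-1/79) = 36188 + 1/79 = 2858853/79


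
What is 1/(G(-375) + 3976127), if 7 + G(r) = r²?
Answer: 1/4116745 ≈ 2.4291e-7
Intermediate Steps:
G(r) = -7 + r²
1/(G(-375) + 3976127) = 1/((-7 + (-375)²) + 3976127) = 1/((-7 + 140625) + 3976127) = 1/(140618 + 3976127) = 1/4116745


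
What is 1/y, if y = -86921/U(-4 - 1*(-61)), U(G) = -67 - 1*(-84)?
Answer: -1/5113 ≈ -0.00019558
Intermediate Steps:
U(G) = 17 (U(G) = -67 + 84 = 17)
y = -5113 (y = -86921/17 = -86921*1/17 = -5113)
1/y = 1/(-5113) = -1/5113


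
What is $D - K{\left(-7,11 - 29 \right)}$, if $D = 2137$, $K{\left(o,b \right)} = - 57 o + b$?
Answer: $1756$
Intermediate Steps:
$K{\left(o,b \right)} = b - 57 o$
$D - K{\left(-7,11 - 29 \right)} = 2137 - \left(\left(11 - 29\right) - -399\right) = 2137 - \left(\left(11 - 29\right) + 399\right) = 2137 - \left(-18 + 399\right) = 2137 - 381 = 1756$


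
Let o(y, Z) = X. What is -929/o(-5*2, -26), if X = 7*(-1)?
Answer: 929/7 ≈ 132.71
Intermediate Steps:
X = -7
o(y, Z) = -7
-929/o(-5*2, -26) = -929/(-7) = -929*(-⅐) = 929/7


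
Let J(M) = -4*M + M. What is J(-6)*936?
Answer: 16848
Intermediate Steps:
J(M) = -3*M
J(-6)*936 = -3*(-6)*936 = 18*936 = 16848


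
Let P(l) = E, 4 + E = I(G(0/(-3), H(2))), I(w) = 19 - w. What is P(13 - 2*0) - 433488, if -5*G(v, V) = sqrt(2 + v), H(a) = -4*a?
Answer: -433473 + sqrt(2)/5 ≈ -4.3347e+5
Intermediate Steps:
G(v, V) = -sqrt(2 + v)/5
E = 15 + sqrt(2)/5 (E = -4 + (19 - (-1)*sqrt(2 + 0/(-3))/5) = -4 + (19 - (-1)*sqrt(2 + 0*(-1/3))/5) = -4 + (19 - (-1)*sqrt(2 + 0)/5) = -4 + (19 - (-1)*sqrt(2)/5) = -4 + (19 + sqrt(2)/5) = 15 + sqrt(2)/5 ≈ 15.283)
P(l) = 15 + sqrt(2)/5
P(13 - 2*0) - 433488 = (15 + sqrt(2)/5) - 433488 = -433473 + sqrt(2)/5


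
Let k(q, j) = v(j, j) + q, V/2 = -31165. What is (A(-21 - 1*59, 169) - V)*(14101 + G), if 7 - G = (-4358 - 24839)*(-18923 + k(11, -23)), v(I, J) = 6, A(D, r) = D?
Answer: -34361027281500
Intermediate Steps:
V = -62330 (V = 2*(-31165) = -62330)
k(q, j) = 6 + q
G = -551998475 (G = 7 - (-4358 - 24839)*(-18923 + (6 + 11)) = 7 - (-29197)*(-18923 + 17) = 7 - (-29197)*(-18906) = 7 - 1*551998482 = 7 - 551998482 = -551998475)
(A(-21 - 1*59, 169) - V)*(14101 + G) = ((-21 - 1*59) - 1*(-62330))*(14101 - 551998475) = ((-21 - 59) + 62330)*(-551984374) = (-80 + 62330)*(-551984374) = 62250*(-551984374) = -34361027281500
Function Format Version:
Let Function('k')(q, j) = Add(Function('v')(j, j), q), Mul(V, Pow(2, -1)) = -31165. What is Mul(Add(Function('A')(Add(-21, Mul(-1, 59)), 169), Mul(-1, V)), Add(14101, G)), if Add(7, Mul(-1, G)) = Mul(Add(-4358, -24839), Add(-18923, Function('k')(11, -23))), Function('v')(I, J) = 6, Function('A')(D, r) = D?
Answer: -34361027281500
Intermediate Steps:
V = -62330 (V = Mul(2, -31165) = -62330)
Function('k')(q, j) = Add(6, q)
G = -551998475 (G = Add(7, Mul(-1, Mul(Add(-4358, -24839), Add(-18923, Add(6, 11))))) = Add(7, Mul(-1, Mul(-29197, Add(-18923, 17)))) = Add(7, Mul(-1, Mul(-29197, -18906))) = Add(7, Mul(-1, 551998482)) = Add(7, -551998482) = -551998475)
Mul(Add(Function('A')(Add(-21, Mul(-1, 59)), 169), Mul(-1, V)), Add(14101, G)) = Mul(Add(Add(-21, Mul(-1, 59)), Mul(-1, -62330)), Add(14101, -551998475)) = Mul(Add(Add(-21, -59), 62330), -551984374) = Mul(Add(-80, 62330), -551984374) = Mul(62250, -551984374) = -34361027281500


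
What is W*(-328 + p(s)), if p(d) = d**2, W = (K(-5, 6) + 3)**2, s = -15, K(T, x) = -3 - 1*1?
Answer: -103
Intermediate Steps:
K(T, x) = -4 (K(T, x) = -3 - 1 = -4)
W = 1 (W = (-4 + 3)**2 = (-1)**2 = 1)
W*(-328 + p(s)) = 1*(-328 + (-15)**2) = 1*(-328 + 225) = 1*(-103) = -103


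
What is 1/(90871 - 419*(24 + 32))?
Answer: 1/67407 ≈ 1.4835e-5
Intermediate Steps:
1/(90871 - 419*(24 + 32)) = 1/(90871 - 419*56) = 1/(90871 - 23464) = 1/67407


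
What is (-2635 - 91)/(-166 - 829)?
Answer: 2726/995 ≈ 2.7397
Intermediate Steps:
(-2635 - 91)/(-166 - 829) = -2726/(-995) = -2726*(-1/995) = 2726/995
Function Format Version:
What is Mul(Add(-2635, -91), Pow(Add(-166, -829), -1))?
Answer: Rational(2726, 995) ≈ 2.7397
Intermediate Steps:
Mul(Add(-2635, -91), Pow(Add(-166, -829), -1)) = Mul(-2726, Pow(-995, -1)) = Mul(-2726, Rational(-1, 995)) = Rational(2726, 995)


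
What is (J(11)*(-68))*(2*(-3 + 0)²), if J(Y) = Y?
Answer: -13464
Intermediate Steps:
(J(11)*(-68))*(2*(-3 + 0)²) = (11*(-68))*(2*(-3 + 0)²) = -1496*(-3)² = -1496*9 = -748*18 = -13464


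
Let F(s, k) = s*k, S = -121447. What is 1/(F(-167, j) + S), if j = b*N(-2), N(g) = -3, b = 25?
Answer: -1/108922 ≈ -9.1809e-6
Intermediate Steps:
j = -75 (j = 25*(-3) = -75)
F(s, k) = k*s
1/(F(-167, j) + S) = 1/(-75*(-167) - 121447) = 1/(12525 - 121447) = 1/(-108922) = -1/108922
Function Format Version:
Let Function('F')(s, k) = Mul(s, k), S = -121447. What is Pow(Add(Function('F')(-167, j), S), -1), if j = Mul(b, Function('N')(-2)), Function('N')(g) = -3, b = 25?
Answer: Rational(-1, 108922) ≈ -9.1809e-6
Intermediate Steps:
j = -75 (j = Mul(25, -3) = -75)
Function('F')(s, k) = Mul(k, s)
Pow(Add(Function('F')(-167, j), S), -1) = Pow(Add(Mul(-75, -167), -121447), -1) = Pow(Add(12525, -121447), -1) = Pow(-108922, -1) = Rational(-1, 108922)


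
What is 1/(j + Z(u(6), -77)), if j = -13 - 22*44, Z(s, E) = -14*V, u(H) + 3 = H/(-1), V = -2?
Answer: -1/953 ≈ -0.0010493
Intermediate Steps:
u(H) = -3 - H (u(H) = -3 + H/(-1) = -3 + H*(-1) = -3 - H)
Z(s, E) = 28 (Z(s, E) = -14*(-2) = 28)
j = -981 (j = -13 - 968 = -981)
1/(j + Z(u(6), -77)) = 1/(-981 + 28) = 1/(-953) = -1/953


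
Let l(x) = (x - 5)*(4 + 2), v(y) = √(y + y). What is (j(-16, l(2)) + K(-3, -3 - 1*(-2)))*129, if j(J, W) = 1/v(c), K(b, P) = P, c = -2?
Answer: -129 - 129*I/2 ≈ -129.0 - 64.5*I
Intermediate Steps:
v(y) = √2*√y (v(y) = √(2*y) = √2*√y)
l(x) = -30 + 6*x (l(x) = (-5 + x)*6 = -30 + 6*x)
j(J, W) = -I/2 (j(J, W) = 1/(√2*√(-2)) = 1/(√2*(I*√2)) = 1/(2*I) = -I/2)
(j(-16, l(2)) + K(-3, -3 - 1*(-2)))*129 = (-I/2 + (-3 - 1*(-2)))*129 = (-I/2 + (-3 + 2))*129 = (-I/2 - 1)*129 = (-1 - I/2)*129 = -129 - 129*I/2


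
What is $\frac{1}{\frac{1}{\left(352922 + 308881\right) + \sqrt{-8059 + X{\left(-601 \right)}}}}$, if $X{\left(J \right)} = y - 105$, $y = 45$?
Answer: $661803 + i \sqrt{8119} \approx 6.618 \cdot 10^{5} + 90.105 i$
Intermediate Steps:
$X{\left(J \right)} = -60$ ($X{\left(J \right)} = 45 - 105 = -60$)
$\frac{1}{\frac{1}{\left(352922 + 308881\right) + \sqrt{-8059 + X{\left(-601 \right)}}}} = \frac{1}{\frac{1}{\left(352922 + 308881\right) + \sqrt{-8059 - 60}}} = \frac{1}{\frac{1}{661803 + \sqrt{-8119}}} = \frac{1}{\frac{1}{661803 + i \sqrt{8119}}} = 661803 + i \sqrt{8119}$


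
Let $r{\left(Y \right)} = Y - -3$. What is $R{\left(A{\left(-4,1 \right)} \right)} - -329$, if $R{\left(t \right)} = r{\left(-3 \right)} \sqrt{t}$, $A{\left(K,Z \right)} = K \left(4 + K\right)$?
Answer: $329$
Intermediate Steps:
$r{\left(Y \right)} = 3 + Y$ ($r{\left(Y \right)} = Y + 3 = 3 + Y$)
$R{\left(t \right)} = 0$ ($R{\left(t \right)} = \left(3 - 3\right) \sqrt{t} = 0 \sqrt{t} = 0$)
$R{\left(A{\left(-4,1 \right)} \right)} - -329 = 0 - -329 = 0 + 329 = 329$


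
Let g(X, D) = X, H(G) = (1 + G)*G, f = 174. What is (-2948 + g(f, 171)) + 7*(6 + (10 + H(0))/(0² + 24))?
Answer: -32749/12 ≈ -2729.1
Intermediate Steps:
H(G) = G*(1 + G)
(-2948 + g(f, 171)) + 7*(6 + (10 + H(0))/(0² + 24)) = (-2948 + 174) + 7*(6 + (10 + 0*(1 + 0))/(0² + 24)) = -2774 + 7*(6 + (10 + 0*1)/(0 + 24)) = -2774 + 7*(6 + (10 + 0)/24) = -2774 + 7*(6 + 10*(1/24)) = -2774 + 7*(6 + 5/12) = -2774 + 7*(77/12) = -2774 + 539/12 = -32749/12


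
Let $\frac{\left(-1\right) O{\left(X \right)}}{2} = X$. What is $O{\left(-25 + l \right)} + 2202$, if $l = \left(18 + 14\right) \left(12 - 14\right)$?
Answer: $2380$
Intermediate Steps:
$l = -64$ ($l = 32 \left(-2\right) = -64$)
$O{\left(X \right)} = - 2 X$
$O{\left(-25 + l \right)} + 2202 = - 2 \left(-25 - 64\right) + 2202 = \left(-2\right) \left(-89\right) + 2202 = 178 + 2202 = 2380$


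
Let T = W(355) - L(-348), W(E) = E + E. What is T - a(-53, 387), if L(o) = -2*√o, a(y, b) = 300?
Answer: 410 + 4*I*√87 ≈ 410.0 + 37.31*I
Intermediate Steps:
W(E) = 2*E
T = 710 + 4*I*√87 (T = 2*355 - (-2)*√(-348) = 710 - (-2)*2*I*√87 = 710 - (-4)*I*√87 = 710 + 4*I*√87 ≈ 710.0 + 37.31*I)
T - a(-53, 387) = (710 + 4*I*√87) - 1*300 = (710 + 4*I*√87) - 300 = 410 + 4*I*√87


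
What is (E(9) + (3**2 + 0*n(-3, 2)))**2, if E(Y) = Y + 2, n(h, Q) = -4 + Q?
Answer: 400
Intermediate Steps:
E(Y) = 2 + Y
(E(9) + (3**2 + 0*n(-3, 2)))**2 = ((2 + 9) + (3**2 + 0*(-4 + 2)))**2 = (11 + (9 + 0*(-2)))**2 = (11 + (9 + 0))**2 = (11 + 9)**2 = 20**2 = 400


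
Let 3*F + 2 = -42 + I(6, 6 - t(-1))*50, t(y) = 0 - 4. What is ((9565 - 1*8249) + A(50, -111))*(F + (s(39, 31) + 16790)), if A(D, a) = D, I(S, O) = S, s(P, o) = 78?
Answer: 69474760/3 ≈ 2.3158e+7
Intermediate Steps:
t(y) = -4
F = 256/3 (F = -2/3 + (-42 + 6*50)/3 = -2/3 + (-42 + 300)/3 = -2/3 + (1/3)*258 = -2/3 + 86 = 256/3 ≈ 85.333)
((9565 - 1*8249) + A(50, -111))*(F + (s(39, 31) + 16790)) = ((9565 - 1*8249) + 50)*(256/3 + (78 + 16790)) = ((9565 - 8249) + 50)*(256/3 + 16868) = (1316 + 50)*(50860/3) = 1366*(50860/3) = 69474760/3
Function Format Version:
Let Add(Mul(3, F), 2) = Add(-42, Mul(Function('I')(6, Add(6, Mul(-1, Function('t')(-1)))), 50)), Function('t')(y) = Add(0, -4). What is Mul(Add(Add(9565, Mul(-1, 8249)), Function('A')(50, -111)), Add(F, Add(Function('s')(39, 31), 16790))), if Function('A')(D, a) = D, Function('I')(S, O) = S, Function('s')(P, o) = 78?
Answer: Rational(69474760, 3) ≈ 2.3158e+7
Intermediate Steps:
Function('t')(y) = -4
F = Rational(256, 3) (F = Add(Rational(-2, 3), Mul(Rational(1, 3), Add(-42, Mul(6, 50)))) = Add(Rational(-2, 3), Mul(Rational(1, 3), Add(-42, 300))) = Add(Rational(-2, 3), Mul(Rational(1, 3), 258)) = Add(Rational(-2, 3), 86) = Rational(256, 3) ≈ 85.333)
Mul(Add(Add(9565, Mul(-1, 8249)), Function('A')(50, -111)), Add(F, Add(Function('s')(39, 31), 16790))) = Mul(Add(Add(9565, Mul(-1, 8249)), 50), Add(Rational(256, 3), Add(78, 16790))) = Mul(Add(Add(9565, -8249), 50), Add(Rational(256, 3), 16868)) = Mul(Add(1316, 50), Rational(50860, 3)) = Mul(1366, Rational(50860, 3)) = Rational(69474760, 3)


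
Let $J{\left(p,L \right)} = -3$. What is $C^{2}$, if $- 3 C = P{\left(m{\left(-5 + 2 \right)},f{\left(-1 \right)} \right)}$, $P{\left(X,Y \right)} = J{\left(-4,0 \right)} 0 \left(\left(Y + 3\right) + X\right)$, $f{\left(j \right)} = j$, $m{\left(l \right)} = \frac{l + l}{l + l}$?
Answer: $0$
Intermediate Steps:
$m{\left(l \right)} = 1$ ($m{\left(l \right)} = \frac{2 l}{2 l} = 2 l \frac{1}{2 l} = 1$)
$P{\left(X,Y \right)} = 0$ ($P{\left(X,Y \right)} = \left(-3\right) 0 \left(\left(Y + 3\right) + X\right) = 0 \left(\left(3 + Y\right) + X\right) = 0 \left(3 + X + Y\right) = 0$)
$C = 0$ ($C = \left(- \frac{1}{3}\right) 0 = 0$)
$C^{2} = 0^{2} = 0$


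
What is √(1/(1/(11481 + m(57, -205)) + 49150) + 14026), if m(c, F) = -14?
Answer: 21*√10102803746463641323/563603051 ≈ 118.43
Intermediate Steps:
√(1/(1/(11481 + m(57, -205)) + 49150) + 14026) = √(1/(1/(11481 - 14) + 49150) + 14026) = √(1/(1/11467 + 49150) + 14026) = √(1/(563603051/11467) + 14026) = √(11467/563603051 + 14026) = √(7905096404793/563603051) = 21*√10102803746463641323/563603051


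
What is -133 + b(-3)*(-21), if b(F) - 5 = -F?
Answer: -301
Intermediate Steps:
b(F) = 5 - F
-133 + b(-3)*(-21) = -133 + (5 - 1*(-3))*(-21) = -133 + (5 + 3)*(-21) = -133 + 8*(-21) = -133 - 168 = -301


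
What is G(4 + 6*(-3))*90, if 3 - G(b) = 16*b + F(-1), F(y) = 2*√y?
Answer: 20430 - 180*I ≈ 20430.0 - 180.0*I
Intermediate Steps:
G(b) = 3 - 16*b - 2*I (G(b) = 3 - (16*b + 2*√(-1)) = 3 - (16*b + 2*I) = 3 - (2*I + 16*b) = 3 + (-16*b - 2*I) = 3 - 16*b - 2*I)
G(4 + 6*(-3))*90 = (3 - 16*(4 + 6*(-3)) - 2*I)*90 = (3 - 16*(4 - 18) - 2*I)*90 = (3 - 16*(-14) - 2*I)*90 = (3 + 224 - 2*I)*90 = (227 - 2*I)*90 = 20430 - 180*I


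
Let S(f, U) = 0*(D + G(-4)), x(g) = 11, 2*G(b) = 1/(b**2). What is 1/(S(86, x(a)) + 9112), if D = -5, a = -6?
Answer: 1/9112 ≈ 0.00010975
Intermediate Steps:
G(b) = 1/(2*b**2) (G(b) = 1/(2*(b**2)) = 1/(2*b**2))
S(f, U) = 0 (S(f, U) = 0*(-5 + (1/2)/(-4)**2) = 0*(-5 + (1/2)*(1/16)) = 0*(-5 + 1/32) = 0*(-159/32) = 0)
1/(S(86, x(a)) + 9112) = 1/(0 + 9112) = 1/9112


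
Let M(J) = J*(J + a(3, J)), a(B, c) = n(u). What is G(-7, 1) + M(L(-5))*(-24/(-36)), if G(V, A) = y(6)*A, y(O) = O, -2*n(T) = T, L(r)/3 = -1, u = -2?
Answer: 10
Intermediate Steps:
L(r) = -3 (L(r) = 3*(-1) = -3)
n(T) = -T/2
a(B, c) = 1 (a(B, c) = -½*(-2) = 1)
G(V, A) = 6*A
M(J) = J*(1 + J) (M(J) = J*(J + 1) = J*(1 + J))
G(-7, 1) + M(L(-5))*(-24/(-36)) = 6*1 + (-3*(1 - 3))*(-24/(-36)) = 6 + (-3*(-2))*(-24*(-1/36)) = 6 + 6*(⅔) = 6 + 4 = 10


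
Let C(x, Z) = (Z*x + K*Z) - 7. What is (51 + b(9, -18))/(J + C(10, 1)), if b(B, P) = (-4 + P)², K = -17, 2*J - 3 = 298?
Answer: 1070/273 ≈ 3.9194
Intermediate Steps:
J = 301/2 (J = 3/2 + (½)*298 = 3/2 + 149 = 301/2 ≈ 150.50)
C(x, Z) = -7 - 17*Z + Z*x (C(x, Z) = (Z*x - 17*Z) - 7 = (-17*Z + Z*x) - 7 = -7 - 17*Z + Z*x)
(51 + b(9, -18))/(J + C(10, 1)) = (51 + (-4 - 18)²)/(301/2 + (-7 - 17*1 + 1*10)) = (51 + (-22)²)/(301/2 + (-7 - 17 + 10)) = (51 + 484)/(301/2 - 14) = 535/(273/2) = 535*(2/273) = 1070/273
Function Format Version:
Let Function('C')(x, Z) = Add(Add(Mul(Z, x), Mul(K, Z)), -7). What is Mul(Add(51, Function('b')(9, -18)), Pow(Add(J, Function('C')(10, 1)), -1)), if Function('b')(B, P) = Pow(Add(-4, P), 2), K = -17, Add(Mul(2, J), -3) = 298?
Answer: Rational(1070, 273) ≈ 3.9194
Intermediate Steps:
J = Rational(301, 2) (J = Add(Rational(3, 2), Mul(Rational(1, 2), 298)) = Add(Rational(3, 2), 149) = Rational(301, 2) ≈ 150.50)
Function('C')(x, Z) = Add(-7, Mul(-17, Z), Mul(Z, x)) (Function('C')(x, Z) = Add(Add(Mul(Z, x), Mul(-17, Z)), -7) = Add(Add(Mul(-17, Z), Mul(Z, x)), -7) = Add(-7, Mul(-17, Z), Mul(Z, x)))
Mul(Add(51, Function('b')(9, -18)), Pow(Add(J, Function('C')(10, 1)), -1)) = Mul(Add(51, Pow(Add(-4, -18), 2)), Pow(Add(Rational(301, 2), Add(-7, Mul(-17, 1), Mul(1, 10))), -1)) = Mul(Add(51, Pow(-22, 2)), Pow(Add(Rational(301, 2), Add(-7, -17, 10)), -1)) = Mul(Add(51, 484), Pow(Add(Rational(301, 2), -14), -1)) = Mul(535, Pow(Rational(273, 2), -1)) = Mul(535, Rational(2, 273)) = Rational(1070, 273)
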